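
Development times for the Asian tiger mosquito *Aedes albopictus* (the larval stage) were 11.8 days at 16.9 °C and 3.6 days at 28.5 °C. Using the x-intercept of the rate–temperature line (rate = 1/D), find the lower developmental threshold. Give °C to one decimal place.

11.8 °C

Equal thermal constants: D₁(T₁ − T_b) = D₂(T₂ − T_b).
11.8·(16.9 − T_b) = 3.6·(28.5 − T_b)
T_b = (11.8·16.9 − 3.6·28.5) / (11.8 − 3.6) = 96.82 / 8.2 = 11.807 °C ≈ 11.8 °C.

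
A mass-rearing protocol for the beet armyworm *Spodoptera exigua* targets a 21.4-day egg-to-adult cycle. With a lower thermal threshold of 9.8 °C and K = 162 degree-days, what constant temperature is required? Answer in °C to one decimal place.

17.4 °C

Required daily accumulation = 162 / 21.4 = 7.570 DD/day.
T = T_base + 7.570 = 9.8 + 7.570 = 17.370 ≈ 17.4 °C.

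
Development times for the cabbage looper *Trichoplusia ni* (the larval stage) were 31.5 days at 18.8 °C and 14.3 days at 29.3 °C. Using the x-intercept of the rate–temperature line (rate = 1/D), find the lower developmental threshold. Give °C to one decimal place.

10.1 °C

Linear rate model ⇒ the product D·(T − T_b) is constant across temperatures.
31.5·(18.8 − T_b) = 14.3·(29.3 − T_b)
T_b = (31.5·18.8 − 14.3·29.3) / (31.5 − 14.3) = 173.21 / 17.2 = 10.070 °C ≈ 10.1 °C.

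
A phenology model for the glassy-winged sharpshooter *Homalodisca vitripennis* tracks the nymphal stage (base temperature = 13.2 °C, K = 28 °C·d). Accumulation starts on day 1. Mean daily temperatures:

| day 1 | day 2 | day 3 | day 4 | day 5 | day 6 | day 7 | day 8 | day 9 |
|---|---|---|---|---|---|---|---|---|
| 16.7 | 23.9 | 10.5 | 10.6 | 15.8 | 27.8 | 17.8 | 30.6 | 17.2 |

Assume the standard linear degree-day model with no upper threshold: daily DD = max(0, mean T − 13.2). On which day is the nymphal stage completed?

Daily DD above 13.2 °C: 3.5, 10.7, 0.0, 0.0, 2.6, 14.6, 4.6, 17.4, 4.0.
Cumulative: 3.5, 14.2, 14.2, 14.2, 16.8, 31.4, 36.0, 53.4, 57.4.
The total first reaches 28 DD on day 6.

day 6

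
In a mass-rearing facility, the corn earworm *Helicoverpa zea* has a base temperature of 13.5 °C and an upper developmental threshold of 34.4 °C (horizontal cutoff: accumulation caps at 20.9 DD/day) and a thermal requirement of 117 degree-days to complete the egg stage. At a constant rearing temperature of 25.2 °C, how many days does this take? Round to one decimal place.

10.0 days

Daily accumulation = 25.2 − 13.5 = 11.7 DD/day.
Duration = 117 / 11.7 = 10.000 ≈ 10.0 days.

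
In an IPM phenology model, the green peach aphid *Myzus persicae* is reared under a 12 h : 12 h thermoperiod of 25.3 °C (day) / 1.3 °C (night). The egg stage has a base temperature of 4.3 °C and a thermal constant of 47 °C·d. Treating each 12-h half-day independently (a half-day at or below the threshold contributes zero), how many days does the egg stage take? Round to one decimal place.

Day half: max(0, 25.3 − 4.3) × 0.5 = 21.0 × 0.5 = 10.50 DD.
Night half: max(0, 1.3 − 4.3) × 0.5 = 0.0 × 0.5 = 0.00 DD.
Per 24 h: 10.50 DD/day.
Duration = 47 / 10.50 = 4.476 ≈ 4.5 days.

4.5 days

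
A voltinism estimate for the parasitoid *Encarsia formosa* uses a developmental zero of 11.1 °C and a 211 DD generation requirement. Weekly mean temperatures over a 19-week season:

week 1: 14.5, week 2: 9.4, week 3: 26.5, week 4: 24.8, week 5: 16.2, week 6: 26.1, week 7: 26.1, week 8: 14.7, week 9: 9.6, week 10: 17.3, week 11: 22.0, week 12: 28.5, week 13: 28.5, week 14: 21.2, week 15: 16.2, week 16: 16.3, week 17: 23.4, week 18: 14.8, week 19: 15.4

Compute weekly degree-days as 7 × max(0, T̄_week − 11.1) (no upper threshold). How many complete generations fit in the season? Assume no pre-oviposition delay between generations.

5 generations

Weekly DD (7 × max(0, T̄ − 11.1)): 23.8, 0.0, 107.8, 95.9, 35.7, 105.0, 105.0, 25.2, 0.0, 43.4, 76.3, 121.8, 121.8, 70.7, 35.7, 36.4, 86.1, 25.9, 30.1.
Season total = 1146.6 DD.
Complete generations = ⌊1146.6 / 211⌋ = 5.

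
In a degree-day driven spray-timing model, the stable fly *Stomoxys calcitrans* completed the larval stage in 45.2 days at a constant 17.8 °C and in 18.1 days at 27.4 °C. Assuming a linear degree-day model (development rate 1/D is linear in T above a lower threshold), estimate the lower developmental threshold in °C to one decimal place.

Linear rate model ⇒ the product D·(T − T_b) is constant across temperatures.
45.2·(17.8 − T_b) = 18.1·(27.4 − T_b)
T_b = (45.2·17.8 − 18.1·27.4) / (45.2 − 18.1) = 308.62 / 27.1 = 11.388 °C ≈ 11.4 °C.

11.4 °C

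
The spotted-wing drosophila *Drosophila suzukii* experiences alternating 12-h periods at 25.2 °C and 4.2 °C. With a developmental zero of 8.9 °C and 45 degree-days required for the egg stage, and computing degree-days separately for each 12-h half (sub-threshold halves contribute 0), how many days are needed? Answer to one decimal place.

5.5 days

Day half: max(0, 25.2 − 8.9) × 0.5 = 16.3 × 0.5 = 8.15 DD.
Night half: max(0, 4.2 − 8.9) × 0.5 = 0.0 × 0.5 = 0.00 DD.
Per 24 h: 8.15 DD/day.
Duration = 45 / 8.15 = 5.521 ≈ 5.5 days.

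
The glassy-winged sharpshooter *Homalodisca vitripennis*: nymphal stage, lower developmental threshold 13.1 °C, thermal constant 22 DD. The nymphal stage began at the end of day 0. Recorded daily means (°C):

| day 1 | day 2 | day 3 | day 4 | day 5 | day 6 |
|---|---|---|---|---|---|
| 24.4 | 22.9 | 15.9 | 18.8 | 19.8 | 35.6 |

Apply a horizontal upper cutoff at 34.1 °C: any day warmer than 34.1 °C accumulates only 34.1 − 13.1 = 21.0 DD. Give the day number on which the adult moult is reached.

Daily DD above 13.1 °C (capped at 21.0): 11.3, 9.8, 2.8, 5.7, 6.7, 21.0.
Cumulative: 11.3, 21.1, 23.9, 29.6, 36.3, 57.3.
The total first reaches 22 DD on day 3.

day 3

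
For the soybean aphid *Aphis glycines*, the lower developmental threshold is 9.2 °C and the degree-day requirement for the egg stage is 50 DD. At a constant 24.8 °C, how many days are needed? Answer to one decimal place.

Daily accumulation = 24.8 − 9.2 = 15.6 DD/day.
Duration = 50 / 15.6 = 3.205 ≈ 3.2 days.

3.2 days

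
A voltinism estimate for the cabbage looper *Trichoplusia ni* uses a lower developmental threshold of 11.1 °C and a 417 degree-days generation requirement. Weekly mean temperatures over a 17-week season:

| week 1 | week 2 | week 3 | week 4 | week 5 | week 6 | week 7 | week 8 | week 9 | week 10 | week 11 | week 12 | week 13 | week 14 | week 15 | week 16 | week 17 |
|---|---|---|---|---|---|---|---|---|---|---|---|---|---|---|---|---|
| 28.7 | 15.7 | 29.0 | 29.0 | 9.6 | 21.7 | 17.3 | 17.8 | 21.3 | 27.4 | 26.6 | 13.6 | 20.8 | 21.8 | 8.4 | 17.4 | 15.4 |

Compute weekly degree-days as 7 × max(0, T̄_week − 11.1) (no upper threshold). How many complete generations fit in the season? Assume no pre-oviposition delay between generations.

Weekly DD (7 × max(0, T̄ − 11.1)): 123.2, 32.2, 125.3, 125.3, 0.0, 74.2, 43.4, 46.9, 71.4, 114.1, 108.5, 17.5, 67.9, 74.9, 0.0, 44.1, 30.1.
Season total = 1099.0 DD.
Complete generations = ⌊1099.0 / 417⌋ = 2.

2 generations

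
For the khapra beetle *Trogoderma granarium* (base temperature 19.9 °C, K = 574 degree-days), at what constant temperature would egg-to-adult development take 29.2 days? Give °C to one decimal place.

39.6 °C

Required daily accumulation = 574 / 29.2 = 19.658 DD/day.
T = T_base + 19.658 = 19.9 + 19.658 = 39.558 ≈ 39.6 °C.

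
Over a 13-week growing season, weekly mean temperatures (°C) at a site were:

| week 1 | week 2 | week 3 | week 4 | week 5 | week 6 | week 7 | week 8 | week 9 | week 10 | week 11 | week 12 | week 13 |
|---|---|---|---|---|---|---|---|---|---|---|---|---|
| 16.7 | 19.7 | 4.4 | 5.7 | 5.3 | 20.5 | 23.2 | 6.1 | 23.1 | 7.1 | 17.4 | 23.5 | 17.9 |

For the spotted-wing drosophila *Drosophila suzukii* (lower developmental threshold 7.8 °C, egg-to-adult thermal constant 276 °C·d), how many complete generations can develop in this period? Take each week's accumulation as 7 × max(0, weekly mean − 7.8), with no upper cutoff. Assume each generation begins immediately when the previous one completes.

Weekly DD (7 × max(0, T̄ − 7.8)): 62.3, 83.3, 0.0, 0.0, 0.0, 88.9, 107.8, 0.0, 107.1, 0.0, 67.2, 109.9, 70.7.
Season total = 697.2 DD.
Complete generations = ⌊697.2 / 276⌋ = 2.

2 generations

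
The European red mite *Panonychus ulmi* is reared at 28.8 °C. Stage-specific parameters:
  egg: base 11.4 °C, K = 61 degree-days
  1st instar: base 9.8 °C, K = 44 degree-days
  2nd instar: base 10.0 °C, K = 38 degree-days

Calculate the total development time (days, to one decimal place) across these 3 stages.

egg: 61 / (28.8 − 11.4) = 61 / 17.4 = 3.506 d.
1st instar: 44 / (28.8 − 9.8) = 44 / 19.0 = 2.316 d.
2nd instar: 38 / (28.8 − 10.0) = 38 / 18.8 = 2.021 d.
Sum = 7.843 ≈ 7.8 days.

7.8 days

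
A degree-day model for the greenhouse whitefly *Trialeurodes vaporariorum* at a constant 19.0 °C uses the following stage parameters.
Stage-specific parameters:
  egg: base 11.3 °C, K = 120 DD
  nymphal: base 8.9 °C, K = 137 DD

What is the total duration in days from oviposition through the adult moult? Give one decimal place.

29.1 days

egg: 120 / (19.0 − 11.3) = 120 / 7.7 = 15.584 d.
nymphal: 137 / (19.0 − 8.9) = 137 / 10.1 = 13.564 d.
Sum = 29.149 ≈ 29.1 days.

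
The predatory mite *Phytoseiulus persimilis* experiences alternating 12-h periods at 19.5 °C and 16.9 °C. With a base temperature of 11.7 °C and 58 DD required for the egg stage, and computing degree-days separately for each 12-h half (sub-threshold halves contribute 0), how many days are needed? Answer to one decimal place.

8.9 days

Day half: max(0, 19.5 − 11.7) × 0.5 = 7.8 × 0.5 = 3.90 DD.
Night half: max(0, 16.9 − 11.7) × 0.5 = 5.2 × 0.5 = 2.60 DD.
Per 24 h: 6.50 DD/day.
Duration = 58 / 6.50 = 8.923 ≈ 8.9 days.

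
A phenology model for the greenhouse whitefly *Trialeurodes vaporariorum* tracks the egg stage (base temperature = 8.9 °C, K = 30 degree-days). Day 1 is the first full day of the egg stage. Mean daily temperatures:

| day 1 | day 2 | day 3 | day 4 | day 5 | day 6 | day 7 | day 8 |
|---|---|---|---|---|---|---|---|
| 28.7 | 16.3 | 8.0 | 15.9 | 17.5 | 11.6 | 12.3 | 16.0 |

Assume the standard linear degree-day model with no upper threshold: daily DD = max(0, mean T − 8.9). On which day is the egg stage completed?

Daily DD above 8.9 °C: 19.8, 7.4, 0.0, 7.0, 8.6, 2.7, 3.4, 7.1.
Cumulative: 19.8, 27.2, 27.2, 34.2, 42.8, 45.5, 48.9, 56.0.
The total first reaches 30 DD on day 4.

day 4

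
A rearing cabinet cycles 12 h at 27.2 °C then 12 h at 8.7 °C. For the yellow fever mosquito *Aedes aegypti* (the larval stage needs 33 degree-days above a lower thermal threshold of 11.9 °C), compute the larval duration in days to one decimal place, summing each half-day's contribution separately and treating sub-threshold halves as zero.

4.3 days

Day half: max(0, 27.2 − 11.9) × 0.5 = 15.3 × 0.5 = 7.65 DD.
Night half: max(0, 8.7 − 11.9) × 0.5 = 0.0 × 0.5 = 0.00 DD.
Per 24 h: 7.65 DD/day.
Duration = 33 / 7.65 = 4.314 ≈ 4.3 days.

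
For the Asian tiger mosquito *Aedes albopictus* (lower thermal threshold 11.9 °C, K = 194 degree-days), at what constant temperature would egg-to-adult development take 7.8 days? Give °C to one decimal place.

Required daily accumulation = 194 / 7.8 = 24.872 DD/day.
T = T_base + 24.872 = 11.9 + 24.872 = 36.772 ≈ 36.8 °C.

36.8 °C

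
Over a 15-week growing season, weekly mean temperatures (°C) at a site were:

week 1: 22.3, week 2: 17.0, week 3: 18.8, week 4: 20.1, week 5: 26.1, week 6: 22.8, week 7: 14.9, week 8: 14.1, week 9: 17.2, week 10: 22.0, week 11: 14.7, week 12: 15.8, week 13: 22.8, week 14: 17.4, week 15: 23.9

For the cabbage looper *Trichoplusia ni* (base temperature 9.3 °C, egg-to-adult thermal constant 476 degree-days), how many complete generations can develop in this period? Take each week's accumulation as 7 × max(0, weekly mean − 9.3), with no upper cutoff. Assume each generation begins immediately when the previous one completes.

2 generations

Weekly DD (7 × max(0, T̄ − 9.3)): 91.0, 53.9, 66.5, 75.6, 117.6, 94.5, 39.2, 33.6, 55.3, 88.9, 37.8, 45.5, 94.5, 56.7, 102.2.
Season total = 1052.8 DD.
Complete generations = ⌊1052.8 / 476⌋ = 2.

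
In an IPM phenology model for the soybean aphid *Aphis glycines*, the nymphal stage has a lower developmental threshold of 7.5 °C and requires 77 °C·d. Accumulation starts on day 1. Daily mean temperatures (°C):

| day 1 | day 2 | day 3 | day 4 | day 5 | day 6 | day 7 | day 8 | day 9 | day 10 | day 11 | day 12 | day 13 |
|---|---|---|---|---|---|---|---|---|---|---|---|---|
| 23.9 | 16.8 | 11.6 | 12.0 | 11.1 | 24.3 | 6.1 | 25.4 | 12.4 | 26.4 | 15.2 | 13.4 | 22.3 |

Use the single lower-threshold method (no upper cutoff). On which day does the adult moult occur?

day 9

Daily DD above 7.5 °C: 16.4, 9.3, 4.1, 4.5, 3.6, 16.8, 0.0, 17.9, 4.9, 18.9, 7.7, 5.9, 14.8.
Cumulative: 16.4, 25.7, 29.8, 34.3, 37.9, 54.7, 54.7, 72.6, 77.5, 96.4, 104.1, 110.0, 124.8.
The total first reaches 77 DD on day 9.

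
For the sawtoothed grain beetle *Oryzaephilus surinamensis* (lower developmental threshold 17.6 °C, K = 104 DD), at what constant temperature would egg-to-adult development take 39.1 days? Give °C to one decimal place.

Required daily accumulation = 104 / 39.1 = 2.660 DD/day.
T = T_base + 2.660 = 17.6 + 2.660 = 20.260 ≈ 20.3 °C.

20.3 °C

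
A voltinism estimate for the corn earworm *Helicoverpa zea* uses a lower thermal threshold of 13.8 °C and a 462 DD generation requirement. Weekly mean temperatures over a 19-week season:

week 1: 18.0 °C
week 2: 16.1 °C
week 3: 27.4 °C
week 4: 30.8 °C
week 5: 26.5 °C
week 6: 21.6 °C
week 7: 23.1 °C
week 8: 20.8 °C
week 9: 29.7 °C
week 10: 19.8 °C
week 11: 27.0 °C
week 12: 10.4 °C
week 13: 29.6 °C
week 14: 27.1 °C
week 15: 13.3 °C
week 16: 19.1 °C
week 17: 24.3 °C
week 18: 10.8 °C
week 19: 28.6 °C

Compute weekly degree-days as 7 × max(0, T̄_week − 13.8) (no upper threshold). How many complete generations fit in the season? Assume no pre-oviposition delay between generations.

Weekly DD (7 × max(0, T̄ − 13.8)): 29.4, 16.1, 95.2, 119.0, 88.9, 54.6, 65.1, 49.0, 111.3, 42.0, 92.4, 0.0, 110.6, 93.1, 0.0, 37.1, 73.5, 0.0, 103.6.
Season total = 1180.9 DD.
Complete generations = ⌊1180.9 / 462⌋ = 2.

2 generations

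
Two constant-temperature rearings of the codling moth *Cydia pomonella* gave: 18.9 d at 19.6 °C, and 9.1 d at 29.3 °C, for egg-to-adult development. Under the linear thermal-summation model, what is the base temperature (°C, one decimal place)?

Linear rate model ⇒ the product D·(T − T_b) is constant across temperatures.
18.9·(19.6 − T_b) = 9.1·(29.3 − T_b)
T_b = (18.9·19.6 − 9.1·29.3) / (18.9 − 9.1) = 103.81 / 9.8 = 10.593 °C ≈ 10.6 °C.

10.6 °C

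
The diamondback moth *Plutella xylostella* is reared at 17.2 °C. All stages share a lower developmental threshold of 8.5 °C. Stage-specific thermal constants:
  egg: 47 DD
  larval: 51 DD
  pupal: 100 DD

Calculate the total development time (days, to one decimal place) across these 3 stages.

Daily accumulation at 17.2 °C = 17.2 − 8.5 = 8.7 DD/day.
Total K = 47 + 51 + 100 = 198 DD.
Total duration = 198 / 8.7 = 22.759 ≈ 22.8 days.

22.8 days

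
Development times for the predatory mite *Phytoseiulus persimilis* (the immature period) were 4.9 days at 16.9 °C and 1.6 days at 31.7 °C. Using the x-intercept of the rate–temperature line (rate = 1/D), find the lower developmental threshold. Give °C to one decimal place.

9.7 °C

Under the model K = D·(T − T_b), so D₁·(T₁ − T_b) = D₂·(T₂ − T_b).
4.9·(16.9 − T_b) = 1.6·(31.7 − T_b)
T_b = (4.9·16.9 − 1.6·31.7) / (4.9 − 1.6) = 32.09 / 3.3 = 9.724 °C ≈ 9.7 °C.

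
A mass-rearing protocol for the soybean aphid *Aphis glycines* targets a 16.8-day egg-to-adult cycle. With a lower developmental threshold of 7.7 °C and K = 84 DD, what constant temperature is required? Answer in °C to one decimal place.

12.7 °C

Required daily accumulation = 84 / 16.8 = 5.000 DD/day.
T = T_base + 5.000 = 7.7 + 5.000 = 12.700 ≈ 12.7 °C.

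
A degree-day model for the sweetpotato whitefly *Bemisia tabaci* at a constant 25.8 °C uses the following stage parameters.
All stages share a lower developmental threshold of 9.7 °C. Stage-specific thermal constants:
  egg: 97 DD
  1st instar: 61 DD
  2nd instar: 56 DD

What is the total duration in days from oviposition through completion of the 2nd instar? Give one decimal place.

Daily accumulation at 25.8 °C = 25.8 − 9.7 = 16.1 DD/day.
Total K = 97 + 61 + 56 = 214 DD.
Total duration = 214 / 16.1 = 13.292 ≈ 13.3 days.

13.3 days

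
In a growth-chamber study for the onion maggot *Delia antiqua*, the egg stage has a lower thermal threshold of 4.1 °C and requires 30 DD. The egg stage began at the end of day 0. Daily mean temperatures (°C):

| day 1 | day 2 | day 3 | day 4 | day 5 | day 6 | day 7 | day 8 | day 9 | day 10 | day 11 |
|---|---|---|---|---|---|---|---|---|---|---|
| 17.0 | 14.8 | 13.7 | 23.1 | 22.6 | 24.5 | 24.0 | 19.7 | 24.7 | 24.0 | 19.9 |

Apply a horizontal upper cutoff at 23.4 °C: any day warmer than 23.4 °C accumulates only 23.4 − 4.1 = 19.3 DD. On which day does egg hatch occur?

Daily DD above 4.1 °C (capped at 19.3): 12.9, 10.7, 9.6, 19.0, 18.5, 19.3, 19.3, 15.6, 19.3, 19.3, 15.8.
Cumulative: 12.9, 23.6, 33.2, 52.2, 70.7, 90.0, 109.3, 124.9, 144.2, 163.5, 179.3.
The total first reaches 30 DD on day 3.

day 3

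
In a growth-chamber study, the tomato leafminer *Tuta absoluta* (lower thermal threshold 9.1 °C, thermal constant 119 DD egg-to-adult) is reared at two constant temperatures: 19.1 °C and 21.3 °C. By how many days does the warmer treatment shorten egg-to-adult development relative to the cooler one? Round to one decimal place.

2.1 days

At 19.1 °C: 119 / (19.1 − 9.1) = 119 / 10.0 = 11.900 d.
At 21.3 °C: 119 / (21.3 − 9.1) = 119 / 12.2 = 9.754 d.
Difference = |11.900 − 9.754| = 2.146 ≈ 2.1 days.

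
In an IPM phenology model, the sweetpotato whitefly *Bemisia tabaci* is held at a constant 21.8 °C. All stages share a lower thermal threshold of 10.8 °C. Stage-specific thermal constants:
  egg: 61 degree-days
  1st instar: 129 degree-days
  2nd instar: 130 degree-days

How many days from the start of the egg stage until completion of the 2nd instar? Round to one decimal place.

Daily accumulation at 21.8 °C = 21.8 − 10.8 = 11.0 DD/day.
Total K = 61 + 129 + 130 = 320 DD.
Total duration = 320 / 11.0 = 29.091 ≈ 29.1 days.

29.1 days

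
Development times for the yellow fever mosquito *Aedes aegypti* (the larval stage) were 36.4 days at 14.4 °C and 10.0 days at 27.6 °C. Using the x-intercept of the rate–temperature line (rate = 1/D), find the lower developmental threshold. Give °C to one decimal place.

9.4 °C

Linear rate model ⇒ the product D·(T − T_b) is constant across temperatures.
36.4·(14.4 − T_b) = 10.0·(27.6 − T_b)
T_b = (36.4·14.4 − 10.0·27.6) / (36.4 − 10.0) = 248.16 / 26.4 = 9.400 °C ≈ 9.4 °C.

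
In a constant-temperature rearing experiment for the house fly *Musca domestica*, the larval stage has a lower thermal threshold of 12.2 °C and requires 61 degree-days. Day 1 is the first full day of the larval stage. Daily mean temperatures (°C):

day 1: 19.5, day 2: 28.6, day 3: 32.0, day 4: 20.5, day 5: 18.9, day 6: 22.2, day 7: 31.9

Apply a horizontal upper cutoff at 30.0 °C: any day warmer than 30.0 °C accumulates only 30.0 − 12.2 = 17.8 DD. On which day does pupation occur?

Daily DD above 12.2 °C (capped at 17.8): 7.3, 16.4, 17.8, 8.3, 6.7, 10.0, 17.8.
Cumulative: 7.3, 23.7, 41.5, 49.8, 56.5, 66.5, 84.3.
The total first reaches 61 DD on day 6.

day 6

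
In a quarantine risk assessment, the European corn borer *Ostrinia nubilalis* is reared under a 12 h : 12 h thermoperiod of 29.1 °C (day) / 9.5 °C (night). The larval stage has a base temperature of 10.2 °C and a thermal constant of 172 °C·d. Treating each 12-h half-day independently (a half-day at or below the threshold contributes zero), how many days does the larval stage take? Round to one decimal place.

18.2 days

Day half: max(0, 29.1 − 10.2) × 0.5 = 18.9 × 0.5 = 9.45 DD.
Night half: max(0, 9.5 − 10.2) × 0.5 = 0.0 × 0.5 = 0.00 DD.
Per 24 h: 9.45 DD/day.
Duration = 172 / 9.45 = 18.201 ≈ 18.2 days.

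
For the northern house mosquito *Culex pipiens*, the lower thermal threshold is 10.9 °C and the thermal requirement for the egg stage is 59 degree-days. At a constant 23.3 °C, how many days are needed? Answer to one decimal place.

4.8 days

Daily accumulation = 23.3 − 10.9 = 12.4 DD/day.
Duration = 59 / 12.4 = 4.758 ≈ 4.8 days.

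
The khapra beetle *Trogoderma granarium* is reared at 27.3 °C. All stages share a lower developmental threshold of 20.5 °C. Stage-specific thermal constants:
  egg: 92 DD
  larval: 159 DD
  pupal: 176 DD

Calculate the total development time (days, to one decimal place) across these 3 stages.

62.8 days

Daily accumulation at 27.3 °C = 27.3 − 20.5 = 6.8 DD/day.
Total K = 92 + 159 + 176 = 427 DD.
Total duration = 427 / 6.8 = 62.794 ≈ 62.8 days.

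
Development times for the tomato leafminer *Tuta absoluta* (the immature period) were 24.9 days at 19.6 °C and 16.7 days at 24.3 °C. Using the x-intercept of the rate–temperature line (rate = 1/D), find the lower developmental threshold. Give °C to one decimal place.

Linear rate model ⇒ the product D·(T − T_b) is constant across temperatures.
24.9·(19.6 − T_b) = 16.7·(24.3 − T_b)
T_b = (24.9·19.6 − 16.7·24.3) / (24.9 − 16.7) = 82.23 / 8.2 = 10.028 °C ≈ 10.0 °C.

10.0 °C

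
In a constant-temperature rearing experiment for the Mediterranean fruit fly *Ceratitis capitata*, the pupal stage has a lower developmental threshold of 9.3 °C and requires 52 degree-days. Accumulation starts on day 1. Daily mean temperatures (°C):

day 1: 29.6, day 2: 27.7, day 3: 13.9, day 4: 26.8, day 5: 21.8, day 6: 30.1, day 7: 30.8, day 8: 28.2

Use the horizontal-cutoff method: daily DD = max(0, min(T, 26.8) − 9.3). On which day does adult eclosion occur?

Daily DD above 9.3 °C (capped at 17.5): 17.5, 17.5, 4.6, 17.5, 12.5, 17.5, 17.5, 17.5.
Cumulative: 17.5, 35.0, 39.6, 57.1, 69.6, 87.1, 104.6, 122.1.
The total first reaches 52 DD on day 4.

day 4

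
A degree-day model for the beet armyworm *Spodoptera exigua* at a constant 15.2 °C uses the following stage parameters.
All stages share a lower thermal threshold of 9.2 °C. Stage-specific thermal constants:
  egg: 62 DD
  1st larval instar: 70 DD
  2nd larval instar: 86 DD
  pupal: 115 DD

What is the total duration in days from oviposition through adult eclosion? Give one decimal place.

Daily accumulation at 15.2 °C = 15.2 − 9.2 = 6.0 DD/day.
Total K = 62 + 70 + 86 + 115 = 333 DD.
Total duration = 333 / 6.0 = 55.500 ≈ 55.5 days.

55.5 days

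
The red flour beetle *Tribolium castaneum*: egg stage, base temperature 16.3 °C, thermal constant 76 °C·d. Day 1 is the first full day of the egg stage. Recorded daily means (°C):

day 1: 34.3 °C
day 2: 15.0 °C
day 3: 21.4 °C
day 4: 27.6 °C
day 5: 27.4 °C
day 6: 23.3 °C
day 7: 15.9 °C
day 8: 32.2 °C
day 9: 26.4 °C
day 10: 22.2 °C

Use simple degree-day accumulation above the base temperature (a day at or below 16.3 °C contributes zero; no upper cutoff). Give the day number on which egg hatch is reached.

day 9

Daily DD above 16.3 °C: 18.0, 0.0, 5.1, 11.3, 11.1, 7.0, 0.0, 15.9, 10.1, 5.9.
Cumulative: 18.0, 18.0, 23.1, 34.4, 45.5, 52.5, 52.5, 68.4, 78.5, 84.4.
The total first reaches 76 DD on day 9.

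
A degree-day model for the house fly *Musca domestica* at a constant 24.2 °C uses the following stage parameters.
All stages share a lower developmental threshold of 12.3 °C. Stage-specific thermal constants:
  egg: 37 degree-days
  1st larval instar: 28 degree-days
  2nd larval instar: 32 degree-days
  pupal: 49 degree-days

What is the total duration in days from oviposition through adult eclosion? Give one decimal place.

12.3 days

Daily accumulation at 24.2 °C = 24.2 − 12.3 = 11.9 DD/day.
Total K = 37 + 28 + 32 + 49 = 146 DD.
Total duration = 146 / 11.9 = 12.269 ≈ 12.3 days.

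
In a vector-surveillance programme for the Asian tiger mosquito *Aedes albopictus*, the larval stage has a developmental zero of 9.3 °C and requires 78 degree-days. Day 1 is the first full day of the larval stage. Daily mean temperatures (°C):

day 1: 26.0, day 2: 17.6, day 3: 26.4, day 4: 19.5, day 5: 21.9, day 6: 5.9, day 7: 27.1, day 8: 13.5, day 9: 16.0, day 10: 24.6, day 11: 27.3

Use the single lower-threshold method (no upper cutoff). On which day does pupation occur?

day 7

Daily DD above 9.3 °C: 16.7, 8.3, 17.1, 10.2, 12.6, 0.0, 17.8, 4.2, 6.7, 15.3, 18.0.
Cumulative: 16.7, 25.0, 42.1, 52.3, 64.9, 64.9, 82.7, 86.9, 93.6, 108.9, 126.9.
The total first reaches 78 DD on day 7.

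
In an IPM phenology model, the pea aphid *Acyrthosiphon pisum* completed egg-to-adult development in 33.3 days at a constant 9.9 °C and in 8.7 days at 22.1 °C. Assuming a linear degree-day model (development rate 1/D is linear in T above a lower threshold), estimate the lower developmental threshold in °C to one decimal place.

Under the model K = D·(T − T_b), so D₁·(T₁ − T_b) = D₂·(T₂ − T_b).
33.3·(9.9 − T_b) = 8.7·(22.1 − T_b)
T_b = (33.3·9.9 − 8.7·22.1) / (33.3 − 8.7) = 137.40 / 24.6 = 5.585 °C ≈ 5.6 °C.

5.6 °C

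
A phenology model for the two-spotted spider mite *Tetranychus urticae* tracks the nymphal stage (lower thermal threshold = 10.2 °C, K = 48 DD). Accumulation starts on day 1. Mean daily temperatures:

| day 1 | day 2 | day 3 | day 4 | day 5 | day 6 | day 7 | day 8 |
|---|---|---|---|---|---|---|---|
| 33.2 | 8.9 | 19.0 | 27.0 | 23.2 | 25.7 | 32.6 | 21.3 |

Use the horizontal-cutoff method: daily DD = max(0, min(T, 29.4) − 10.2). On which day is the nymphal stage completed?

day 5

Daily DD above 10.2 °C (capped at 19.2): 19.2, 0.0, 8.8, 16.8, 13.0, 15.5, 19.2, 11.1.
Cumulative: 19.2, 19.2, 28.0, 44.8, 57.8, 73.3, 92.5, 103.6.
The total first reaches 48 DD on day 5.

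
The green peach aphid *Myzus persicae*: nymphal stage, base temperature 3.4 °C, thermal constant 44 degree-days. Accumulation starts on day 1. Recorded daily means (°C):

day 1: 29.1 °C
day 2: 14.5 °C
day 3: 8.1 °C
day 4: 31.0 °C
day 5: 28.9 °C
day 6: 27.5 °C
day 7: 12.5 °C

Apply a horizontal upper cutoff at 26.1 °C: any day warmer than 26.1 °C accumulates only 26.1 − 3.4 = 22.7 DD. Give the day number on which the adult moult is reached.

day 4

Daily DD above 3.4 °C (capped at 22.7): 22.7, 11.1, 4.7, 22.7, 22.7, 22.7, 9.1.
Cumulative: 22.7, 33.8, 38.5, 61.2, 83.9, 106.6, 115.7.
The total first reaches 44 DD on day 4.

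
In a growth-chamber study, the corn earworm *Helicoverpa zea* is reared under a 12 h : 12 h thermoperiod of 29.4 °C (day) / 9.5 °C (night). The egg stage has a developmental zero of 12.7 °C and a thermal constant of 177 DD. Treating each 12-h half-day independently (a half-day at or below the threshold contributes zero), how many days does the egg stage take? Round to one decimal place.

21.2 days

Day half: max(0, 29.4 − 12.7) × 0.5 = 16.7 × 0.5 = 8.35 DD.
Night half: max(0, 9.5 − 12.7) × 0.5 = 0.0 × 0.5 = 0.00 DD.
Per 24 h: 8.35 DD/day.
Duration = 177 / 8.35 = 21.198 ≈ 21.2 days.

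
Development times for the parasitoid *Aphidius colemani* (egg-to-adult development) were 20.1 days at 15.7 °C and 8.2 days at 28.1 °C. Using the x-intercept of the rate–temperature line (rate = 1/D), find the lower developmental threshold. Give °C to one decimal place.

Under the model K = D·(T − T_b), so D₁·(T₁ − T_b) = D₂·(T₂ − T_b).
20.1·(15.7 − T_b) = 8.2·(28.1 − T_b)
T_b = (20.1·15.7 − 8.2·28.1) / (20.1 − 8.2) = 85.15 / 11.9 = 7.155 °C ≈ 7.2 °C.

7.2 °C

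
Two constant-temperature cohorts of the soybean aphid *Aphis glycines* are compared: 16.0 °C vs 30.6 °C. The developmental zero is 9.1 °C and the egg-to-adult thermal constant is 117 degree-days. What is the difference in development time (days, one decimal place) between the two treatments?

At 16.0 °C: 117 / (16.0 − 9.1) = 117 / 6.9 = 16.957 d.
At 30.6 °C: 117 / (30.6 − 9.1) = 117 / 21.5 = 5.442 d.
Difference = |16.957 − 5.442| = 11.515 ≈ 11.5 days.

11.5 days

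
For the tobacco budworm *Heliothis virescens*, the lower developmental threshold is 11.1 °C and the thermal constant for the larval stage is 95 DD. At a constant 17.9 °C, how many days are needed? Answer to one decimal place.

14.0 days

Daily accumulation = 17.9 − 11.1 = 6.8 DD/day.
Duration = 95 / 6.8 = 13.971 ≈ 14.0 days.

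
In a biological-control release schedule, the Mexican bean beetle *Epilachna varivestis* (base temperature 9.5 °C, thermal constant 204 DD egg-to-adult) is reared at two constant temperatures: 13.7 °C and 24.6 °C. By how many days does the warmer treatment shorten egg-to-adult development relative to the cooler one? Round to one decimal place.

At 13.7 °C: 204 / (13.7 − 9.5) = 204 / 4.2 = 48.571 d.
At 24.6 °C: 204 / (24.6 − 9.5) = 204 / 15.1 = 13.510 d.
Difference = |48.571 − 13.510| = 35.061 ≈ 35.1 days.

35.1 days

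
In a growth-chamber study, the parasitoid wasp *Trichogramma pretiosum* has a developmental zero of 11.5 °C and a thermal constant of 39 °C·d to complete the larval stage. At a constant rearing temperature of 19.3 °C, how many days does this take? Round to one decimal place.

5.0 days

Daily accumulation = 19.3 − 11.5 = 7.8 DD/day.
Duration = 39 / 7.8 = 5.000 ≈ 5.0 days.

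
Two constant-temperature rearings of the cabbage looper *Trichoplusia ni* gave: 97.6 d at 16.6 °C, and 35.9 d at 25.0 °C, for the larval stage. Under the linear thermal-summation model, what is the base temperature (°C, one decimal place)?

Equal thermal constants: D₁(T₁ − T_b) = D₂(T₂ − T_b).
97.6·(16.6 − T_b) = 35.9·(25.0 − T_b)
T_b = (97.6·16.6 − 35.9·25.0) / (97.6 − 35.9) = 722.66 / 61.7 = 11.712 °C ≈ 11.7 °C.

11.7 °C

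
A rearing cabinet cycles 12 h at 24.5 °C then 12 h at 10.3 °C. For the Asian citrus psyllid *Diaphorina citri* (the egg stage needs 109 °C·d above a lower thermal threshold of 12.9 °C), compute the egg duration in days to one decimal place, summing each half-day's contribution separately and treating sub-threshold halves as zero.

18.8 days

Day half: max(0, 24.5 − 12.9) × 0.5 = 11.6 × 0.5 = 5.80 DD.
Night half: max(0, 10.3 − 12.9) × 0.5 = 0.0 × 0.5 = 0.00 DD.
Per 24 h: 5.80 DD/day.
Duration = 109 / 5.80 = 18.793 ≈ 18.8 days.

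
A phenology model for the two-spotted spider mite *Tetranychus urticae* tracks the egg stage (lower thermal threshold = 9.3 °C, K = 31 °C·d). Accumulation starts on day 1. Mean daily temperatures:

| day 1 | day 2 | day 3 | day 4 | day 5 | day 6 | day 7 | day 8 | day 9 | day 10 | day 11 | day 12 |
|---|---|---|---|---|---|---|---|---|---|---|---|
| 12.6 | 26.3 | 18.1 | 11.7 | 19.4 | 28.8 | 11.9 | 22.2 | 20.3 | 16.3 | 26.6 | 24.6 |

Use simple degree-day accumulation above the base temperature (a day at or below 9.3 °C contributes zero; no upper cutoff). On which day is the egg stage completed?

Daily DD above 9.3 °C: 3.3, 17.0, 8.8, 2.4, 10.1, 19.5, 2.6, 12.9, 11.0, 7.0, 17.3, 15.3.
Cumulative: 3.3, 20.3, 29.1, 31.5, 41.6, 61.1, 63.7, 76.6, 87.6, 94.6, 111.9, 127.2.
The total first reaches 31 DD on day 4.

day 4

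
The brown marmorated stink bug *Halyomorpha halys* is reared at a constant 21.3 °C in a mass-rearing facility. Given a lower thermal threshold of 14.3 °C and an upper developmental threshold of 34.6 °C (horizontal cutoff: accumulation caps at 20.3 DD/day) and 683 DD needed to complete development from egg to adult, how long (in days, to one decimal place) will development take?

Daily accumulation = 21.3 − 14.3 = 7.0 DD/day.
Duration = 683 / 7.0 = 97.571 ≈ 97.6 days.

97.6 days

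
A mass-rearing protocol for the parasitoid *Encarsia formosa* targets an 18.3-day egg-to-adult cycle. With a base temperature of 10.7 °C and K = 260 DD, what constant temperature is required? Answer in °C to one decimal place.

24.9 °C

Required daily accumulation = 260 / 18.3 = 14.208 DD/day.
T = T_base + 14.208 = 10.7 + 14.208 = 24.908 ≈ 24.9 °C.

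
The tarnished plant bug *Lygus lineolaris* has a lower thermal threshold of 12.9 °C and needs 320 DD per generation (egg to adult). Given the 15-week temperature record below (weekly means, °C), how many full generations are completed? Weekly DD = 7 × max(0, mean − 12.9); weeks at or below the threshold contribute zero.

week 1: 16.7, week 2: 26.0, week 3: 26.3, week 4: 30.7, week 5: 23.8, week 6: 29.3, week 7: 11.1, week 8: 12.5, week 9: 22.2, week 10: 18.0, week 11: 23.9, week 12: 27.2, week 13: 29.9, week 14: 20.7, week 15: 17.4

Weekly DD (7 × max(0, T̄ − 12.9)): 26.6, 91.7, 93.8, 124.6, 76.3, 114.8, 0.0, 0.0, 65.1, 35.7, 77.0, 100.1, 119.0, 54.6, 31.5.
Season total = 1010.8 DD.
Complete generations = ⌊1010.8 / 320⌋ = 3.

3 generations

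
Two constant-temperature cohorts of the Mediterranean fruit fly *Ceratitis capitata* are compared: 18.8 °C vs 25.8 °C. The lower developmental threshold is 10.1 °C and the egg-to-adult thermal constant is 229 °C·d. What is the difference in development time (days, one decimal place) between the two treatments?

At 18.8 °C: 229 / (18.8 − 10.1) = 229 / 8.7 = 26.322 d.
At 25.8 °C: 229 / (25.8 − 10.1) = 229 / 15.7 = 14.586 d.
Difference = |26.322 − 14.586| = 11.736 ≈ 11.7 days.

11.7 days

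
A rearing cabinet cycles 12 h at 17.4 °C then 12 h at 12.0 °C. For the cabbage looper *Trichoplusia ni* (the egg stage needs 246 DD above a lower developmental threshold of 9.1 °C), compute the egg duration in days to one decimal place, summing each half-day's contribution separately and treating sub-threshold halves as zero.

43.9 days

Day half: max(0, 17.4 − 9.1) × 0.5 = 8.3 × 0.5 = 4.15 DD.
Night half: max(0, 12.0 − 9.1) × 0.5 = 2.9 × 0.5 = 1.45 DD.
Per 24 h: 5.60 DD/day.
Duration = 246 / 5.60 = 43.929 ≈ 43.9 days.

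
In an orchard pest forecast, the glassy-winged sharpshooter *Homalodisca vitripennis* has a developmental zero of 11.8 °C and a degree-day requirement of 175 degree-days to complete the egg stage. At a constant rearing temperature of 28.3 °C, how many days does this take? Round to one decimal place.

Daily accumulation = 28.3 − 11.8 = 16.5 DD/day.
Duration = 175 / 16.5 = 10.606 ≈ 10.6 days.

10.6 days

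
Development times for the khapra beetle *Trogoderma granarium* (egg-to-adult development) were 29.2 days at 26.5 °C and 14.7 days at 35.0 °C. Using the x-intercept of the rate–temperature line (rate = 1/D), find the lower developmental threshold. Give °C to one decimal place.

Equal thermal constants: D₁(T₁ − T_b) = D₂(T₂ − T_b).
29.2·(26.5 − T_b) = 14.7·(35.0 − T_b)
T_b = (29.2·26.5 − 14.7·35.0) / (29.2 − 14.7) = 259.30 / 14.5 = 17.883 °C ≈ 17.9 °C.

17.9 °C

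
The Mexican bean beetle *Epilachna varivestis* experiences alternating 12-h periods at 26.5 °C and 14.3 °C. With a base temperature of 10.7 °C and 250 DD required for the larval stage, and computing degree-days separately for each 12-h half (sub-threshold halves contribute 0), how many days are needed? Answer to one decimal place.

Day half: max(0, 26.5 − 10.7) × 0.5 = 15.8 × 0.5 = 7.90 DD.
Night half: max(0, 14.3 − 10.7) × 0.5 = 3.6 × 0.5 = 1.80 DD.
Per 24 h: 9.70 DD/day.
Duration = 250 / 9.70 = 25.773 ≈ 25.8 days.

25.8 days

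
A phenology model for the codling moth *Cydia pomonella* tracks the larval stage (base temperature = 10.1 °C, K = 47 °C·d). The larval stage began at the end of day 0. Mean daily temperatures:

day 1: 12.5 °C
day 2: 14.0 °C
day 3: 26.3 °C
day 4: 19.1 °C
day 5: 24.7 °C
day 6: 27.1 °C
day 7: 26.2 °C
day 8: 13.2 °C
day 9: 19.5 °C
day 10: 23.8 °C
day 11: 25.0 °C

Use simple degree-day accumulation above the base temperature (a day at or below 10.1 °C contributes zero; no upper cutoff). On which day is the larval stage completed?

day 6

Daily DD above 10.1 °C: 2.4, 3.9, 16.2, 9.0, 14.6, 17.0, 16.1, 3.1, 9.4, 13.7, 14.9.
Cumulative: 2.4, 6.3, 22.5, 31.5, 46.1, 63.1, 79.2, 82.3, 91.7, 105.4, 120.3.
The total first reaches 47 DD on day 6.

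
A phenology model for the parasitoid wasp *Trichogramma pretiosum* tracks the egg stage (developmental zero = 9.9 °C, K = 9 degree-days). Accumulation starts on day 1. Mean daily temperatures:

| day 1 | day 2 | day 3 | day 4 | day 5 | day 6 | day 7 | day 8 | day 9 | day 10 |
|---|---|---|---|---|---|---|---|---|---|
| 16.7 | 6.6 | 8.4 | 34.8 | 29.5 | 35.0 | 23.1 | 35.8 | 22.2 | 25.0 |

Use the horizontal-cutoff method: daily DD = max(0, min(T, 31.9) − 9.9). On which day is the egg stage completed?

day 4

Daily DD above 9.9 °C (capped at 22.0): 6.8, 0.0, 0.0, 22.0, 19.6, 22.0, 13.2, 22.0, 12.3, 15.1.
Cumulative: 6.8, 6.8, 6.8, 28.8, 48.4, 70.4, 83.6, 105.6, 117.9, 133.0.
The total first reaches 9 DD on day 4.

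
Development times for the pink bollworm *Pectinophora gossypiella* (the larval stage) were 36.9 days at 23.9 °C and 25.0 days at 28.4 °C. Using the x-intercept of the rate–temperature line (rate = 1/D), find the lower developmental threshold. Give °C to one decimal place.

14.4 °C

Equal thermal constants: D₁(T₁ − T_b) = D₂(T₂ − T_b).
36.9·(23.9 − T_b) = 25.0·(28.4 − T_b)
T_b = (36.9·23.9 − 25.0·28.4) / (36.9 − 25.0) = 171.91 / 11.9 = 14.446 °C ≈ 14.4 °C.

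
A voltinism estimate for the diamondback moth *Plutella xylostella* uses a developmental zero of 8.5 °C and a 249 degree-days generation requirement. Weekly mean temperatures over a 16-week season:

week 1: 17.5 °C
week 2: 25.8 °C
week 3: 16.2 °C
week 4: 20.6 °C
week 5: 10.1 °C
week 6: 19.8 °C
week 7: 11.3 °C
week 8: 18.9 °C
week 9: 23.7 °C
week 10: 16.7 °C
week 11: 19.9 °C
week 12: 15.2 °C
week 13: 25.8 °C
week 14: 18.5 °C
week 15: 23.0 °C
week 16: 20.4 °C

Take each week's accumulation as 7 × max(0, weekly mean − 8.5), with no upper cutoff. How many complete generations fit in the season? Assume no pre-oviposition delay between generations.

Weekly DD (7 × max(0, T̄ − 8.5)): 63.0, 121.1, 53.9, 84.7, 11.2, 79.1, 19.6, 72.8, 106.4, 57.4, 79.8, 46.9, 121.1, 70.0, 101.5, 83.3.
Season total = 1171.8 DD.
Complete generations = ⌊1171.8 / 249⌋ = 4.

4 generations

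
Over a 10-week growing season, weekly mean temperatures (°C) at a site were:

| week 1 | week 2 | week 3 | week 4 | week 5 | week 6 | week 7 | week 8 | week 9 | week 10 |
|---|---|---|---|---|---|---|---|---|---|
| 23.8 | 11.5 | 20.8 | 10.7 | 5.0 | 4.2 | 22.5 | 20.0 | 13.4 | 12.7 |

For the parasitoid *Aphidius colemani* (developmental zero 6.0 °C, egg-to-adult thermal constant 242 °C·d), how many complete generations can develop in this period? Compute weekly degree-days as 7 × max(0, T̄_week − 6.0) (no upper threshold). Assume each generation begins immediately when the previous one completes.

Weekly DD (7 × max(0, T̄ − 6.0)): 124.6, 38.5, 103.6, 32.9, 0.0, 0.0, 115.5, 98.0, 51.8, 46.9.
Season total = 611.8 DD.
Complete generations = ⌊611.8 / 242⌋ = 2.

2 generations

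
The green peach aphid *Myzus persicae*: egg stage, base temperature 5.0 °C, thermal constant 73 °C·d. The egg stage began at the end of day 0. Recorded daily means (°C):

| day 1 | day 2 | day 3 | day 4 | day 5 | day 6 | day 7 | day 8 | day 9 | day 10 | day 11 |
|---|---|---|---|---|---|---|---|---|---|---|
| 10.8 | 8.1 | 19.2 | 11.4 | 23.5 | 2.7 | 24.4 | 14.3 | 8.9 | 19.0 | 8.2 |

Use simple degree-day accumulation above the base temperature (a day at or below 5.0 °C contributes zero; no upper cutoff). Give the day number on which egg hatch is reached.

Daily DD above 5.0 °C: 5.8, 3.1, 14.2, 6.4, 18.5, 0.0, 19.4, 9.3, 3.9, 14.0, 3.2.
Cumulative: 5.8, 8.9, 23.1, 29.5, 48.0, 48.0, 67.4, 76.7, 80.6, 94.6, 97.8.
The total first reaches 73 DD on day 8.

day 8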